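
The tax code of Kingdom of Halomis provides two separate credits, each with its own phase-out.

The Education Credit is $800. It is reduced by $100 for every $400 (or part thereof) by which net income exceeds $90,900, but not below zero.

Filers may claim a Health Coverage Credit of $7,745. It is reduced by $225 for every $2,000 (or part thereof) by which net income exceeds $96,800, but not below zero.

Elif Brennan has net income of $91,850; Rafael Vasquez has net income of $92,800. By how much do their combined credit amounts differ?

Elif ($91,850): Education Credit: income exceeds $90,900 by $950, which is 3 full-or-partial $400 increments; reduction = 3 × $100 = $300, leaving $500. Health Coverage Credit: $91,850 is at or below the $96,800 threshold, so the full $7,745 applies. total $500 + $7,745 = $8,245
Rafael ($92,800): Education Credit: income exceeds $90,900 by $1,900, which is 5 full-or-partial $400 increments; reduction = 5 × $100 = $500, leaving $300. Health Coverage Credit: $92,800 is at or below the $96,800 threshold, so the full $7,745 applies. total $300 + $7,745 = $8,045
Difference: |$8,245 − $8,045| = $200.

$200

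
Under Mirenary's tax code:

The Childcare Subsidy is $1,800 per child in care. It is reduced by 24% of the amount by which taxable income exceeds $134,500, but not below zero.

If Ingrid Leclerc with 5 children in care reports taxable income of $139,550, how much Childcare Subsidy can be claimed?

$7,788

Childcare Subsidy: base = 5 × $1,800 = $9,000. 24% of the $5,050 excess over $134,500 is $1,212; credit = $9,000 − $1,212 = $7,788.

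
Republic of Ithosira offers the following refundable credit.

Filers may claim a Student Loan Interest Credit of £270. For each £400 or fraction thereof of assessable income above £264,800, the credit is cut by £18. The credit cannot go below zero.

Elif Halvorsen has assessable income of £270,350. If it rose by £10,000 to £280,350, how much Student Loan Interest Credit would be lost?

£18

At £270,350 — income exceeds £264,800 by £5,550, which is 14 full-or-partial £400 increments; reduction = 14 × £18 = £252, leaving £18.
At £280,350 — income exceeds £264,800 by £15,550 → 39 increments × £18 = £702 ≥ base, so the credit is £0.
Lost: £18 − £0 = £18.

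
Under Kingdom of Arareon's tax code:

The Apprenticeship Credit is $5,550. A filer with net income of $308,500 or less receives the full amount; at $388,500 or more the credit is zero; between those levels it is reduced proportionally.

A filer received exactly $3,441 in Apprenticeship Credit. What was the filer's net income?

$3,441 is 3,441/5,550 of the full $5,550, so 2,109/5,550 of the $80,000 range has been used: income = $308,500 + $80,000 × 2,109/5,550 = $338,900.

$338,900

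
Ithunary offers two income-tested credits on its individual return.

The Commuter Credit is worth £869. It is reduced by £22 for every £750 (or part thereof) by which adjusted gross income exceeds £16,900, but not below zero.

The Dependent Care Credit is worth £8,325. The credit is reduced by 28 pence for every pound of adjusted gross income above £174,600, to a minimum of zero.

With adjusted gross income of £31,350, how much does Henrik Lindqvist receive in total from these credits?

Commuter Credit: income exceeds £16,900 by £14,450, which is 20 full-or-partial £750 increments; reduction = 20 × £22 = £440, leaving £429.
Dependent Care Credit: £31,350 is at or below the £174,600 threshold, so the full £8,325 applies.
Total: £429 + £8,325 = £8,754.

£8,754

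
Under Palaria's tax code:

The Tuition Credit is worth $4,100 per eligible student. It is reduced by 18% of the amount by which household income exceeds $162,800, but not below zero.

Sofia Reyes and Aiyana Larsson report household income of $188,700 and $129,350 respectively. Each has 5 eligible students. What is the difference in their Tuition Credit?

Sofia ($188,700): Tuition Credit: base = 5 × $4,100 = $20,500. 18% of the $25,900 excess over $162,800 is $4,662; credit = $20,500 − $4,662 = $15,838.
Aiyana ($129,350): Tuition Credit: base = 5 × $4,100 = $20,500. $129,350 is at or below the $162,800 threshold, so the full $20,500 applies.
Difference: |$15,838 − $20,500| = $4,662.

$4,662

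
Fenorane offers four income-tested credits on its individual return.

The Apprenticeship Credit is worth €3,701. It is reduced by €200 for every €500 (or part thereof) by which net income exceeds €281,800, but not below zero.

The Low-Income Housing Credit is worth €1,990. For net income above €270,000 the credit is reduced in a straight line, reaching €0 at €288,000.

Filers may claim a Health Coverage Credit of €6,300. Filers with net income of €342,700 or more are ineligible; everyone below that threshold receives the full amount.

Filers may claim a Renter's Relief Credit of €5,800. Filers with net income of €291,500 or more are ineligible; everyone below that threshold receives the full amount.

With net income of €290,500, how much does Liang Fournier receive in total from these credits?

Apprenticeship Credit: income exceeds €281,800 by €8,700, which is 18 full-or-partial €500 increments; reduction = 18 × €200 = €3,600, leaving €101.
Low-Income Housing Credit: €290,500 is at or above €288,000, so the credit is €0.
Health Coverage Credit: €290,500 is below the €342,700 cutoff, so the full €6,300 applies.
Renter's Relief Credit: €290,500 is below the €291,500 cutoff, so the full €5,800 applies.
Total: €101 + €0 + €6,300 + €5,800 = €12,201.

€12,201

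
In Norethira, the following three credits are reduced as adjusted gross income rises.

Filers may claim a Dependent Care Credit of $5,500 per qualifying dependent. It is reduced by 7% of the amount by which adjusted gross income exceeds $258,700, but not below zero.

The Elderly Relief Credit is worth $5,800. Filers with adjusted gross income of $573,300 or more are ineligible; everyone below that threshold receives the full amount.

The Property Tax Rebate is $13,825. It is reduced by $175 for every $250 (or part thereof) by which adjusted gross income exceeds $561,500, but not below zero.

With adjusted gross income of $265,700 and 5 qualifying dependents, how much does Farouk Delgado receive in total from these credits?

Dependent Care Credit: base = 5 × $5,500 = $27,500. 7% of the $7,000 excess over $258,700 is $490; credit = $27,500 − $490 = $27,010.
Elderly Relief Credit: $265,700 is below the $573,300 cutoff, so the full $5,800 applies.
Property Tax Rebate: $265,700 is at or below the $561,500 threshold, so the full $13,825 applies.
Total: $27,010 + $5,800 + $13,825 = $46,635.

$46,635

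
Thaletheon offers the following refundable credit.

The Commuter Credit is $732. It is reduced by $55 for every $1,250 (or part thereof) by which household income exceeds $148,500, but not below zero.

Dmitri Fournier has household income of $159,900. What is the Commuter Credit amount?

Commuter Credit: income exceeds $148,500 by $11,400, which is 10 full-or-partial $1,250 increments; reduction = 10 × $55 = $550, leaving $182.

$182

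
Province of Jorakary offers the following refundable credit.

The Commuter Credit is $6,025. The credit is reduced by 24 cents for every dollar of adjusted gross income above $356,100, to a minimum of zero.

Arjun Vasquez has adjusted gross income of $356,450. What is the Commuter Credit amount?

Commuter Credit: 24% of the $350 excess over $356,100 is $84; credit = $6,025 − $84 = $5,941.

$5,941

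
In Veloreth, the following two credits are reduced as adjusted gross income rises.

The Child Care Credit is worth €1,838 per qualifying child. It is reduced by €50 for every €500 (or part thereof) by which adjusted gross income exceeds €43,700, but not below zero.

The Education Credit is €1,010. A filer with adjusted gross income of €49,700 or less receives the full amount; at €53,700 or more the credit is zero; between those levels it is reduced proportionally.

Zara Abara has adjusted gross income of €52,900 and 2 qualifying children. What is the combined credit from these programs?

Child Care Credit: base = 2 × €1,838 = €3,676. income exceeds €43,700 by €9,200, which is 19 full-or-partial €500 increments; reduction = 19 × €50 = €950, leaving €2,726.
Education Credit: €52,900 is €3,200 into a €4,000 phase-out range, leaving 800/4,000 of the credit: €1,010 × 800/4,000 = €202.
Total: €2,726 + €202 = €2,928.

€2,928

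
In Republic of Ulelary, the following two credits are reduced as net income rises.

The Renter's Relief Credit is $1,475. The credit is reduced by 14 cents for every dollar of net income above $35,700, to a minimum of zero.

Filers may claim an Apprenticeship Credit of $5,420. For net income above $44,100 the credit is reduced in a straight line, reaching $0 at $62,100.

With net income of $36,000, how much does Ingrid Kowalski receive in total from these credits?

$6,853

Renter's Relief Credit: 14% of the $300 excess over $35,700 is $42; credit = $1,475 − $42 = $1,433.
Apprenticeship Credit: $36,000 is at or below the $44,100 threshold, so the full $5,420 applies.
Total: $1,433 + $5,420 = $6,853.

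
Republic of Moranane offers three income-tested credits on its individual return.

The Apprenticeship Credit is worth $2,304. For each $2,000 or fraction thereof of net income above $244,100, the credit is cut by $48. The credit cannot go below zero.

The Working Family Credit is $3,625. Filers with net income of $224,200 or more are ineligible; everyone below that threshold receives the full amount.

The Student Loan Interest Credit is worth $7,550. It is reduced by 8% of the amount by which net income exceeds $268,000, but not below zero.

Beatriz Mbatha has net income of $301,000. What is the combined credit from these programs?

$5,822

Apprenticeship Credit: income exceeds $244,100 by $56,900, which is 29 full-or-partial $2,000 increments; reduction = 29 × $48 = $1,392, leaving $912.
Working Family Credit: $301,000 meets or exceeds the $224,200 cutoff, so the credit is $0.
Student Loan Interest Credit: 8% of the $33,000 excess over $268,000 is $2,640; credit = $7,550 − $2,640 = $4,910.
Total: $912 + $0 + $4,910 = $5,822.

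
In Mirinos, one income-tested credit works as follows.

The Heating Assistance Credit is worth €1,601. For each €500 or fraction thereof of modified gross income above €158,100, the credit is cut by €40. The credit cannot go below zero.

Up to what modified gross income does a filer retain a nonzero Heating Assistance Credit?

After 40 increments the reduction is 40 × €40 = €1,600, leaving €1; one more increment wipes it out. Increment 40 ends at excess 40 × €500 = €20,000, so the highest qualifying income is €158,100 + €20,000 = €178,100.

€178,100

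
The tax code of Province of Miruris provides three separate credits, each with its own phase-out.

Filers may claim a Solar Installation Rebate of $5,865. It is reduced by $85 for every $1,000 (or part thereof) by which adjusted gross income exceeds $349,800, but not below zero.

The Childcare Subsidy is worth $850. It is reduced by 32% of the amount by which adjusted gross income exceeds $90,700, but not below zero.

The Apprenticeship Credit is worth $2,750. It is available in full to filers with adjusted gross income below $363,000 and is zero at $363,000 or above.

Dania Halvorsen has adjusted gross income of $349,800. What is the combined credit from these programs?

Solar Installation Rebate: $349,800 is at or below the $349,800 threshold, so the full $5,865 applies.
Childcare Subsidy: 32% of the $259,100 excess over $90,700 is $82,912 ≥ base, so the credit is $0.
Apprenticeship Credit: $349,800 is below the $363,000 cutoff, so the full $2,750 applies.
Total: $5,865 + $0 + $2,750 = $8,615.

$8,615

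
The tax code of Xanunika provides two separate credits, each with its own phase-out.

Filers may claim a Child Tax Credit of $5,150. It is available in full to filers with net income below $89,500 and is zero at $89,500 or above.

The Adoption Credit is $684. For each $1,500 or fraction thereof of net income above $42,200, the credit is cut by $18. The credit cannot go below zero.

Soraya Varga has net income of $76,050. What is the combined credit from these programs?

$5,420

Child Tax Credit: $76,050 is below the $89,500 cutoff, so the full $5,150 applies.
Adoption Credit: income exceeds $42,200 by $33,850, which is 23 full-or-partial $1,500 increments; reduction = 23 × $18 = $414, leaving $270.
Total: $5,150 + $270 = $5,420.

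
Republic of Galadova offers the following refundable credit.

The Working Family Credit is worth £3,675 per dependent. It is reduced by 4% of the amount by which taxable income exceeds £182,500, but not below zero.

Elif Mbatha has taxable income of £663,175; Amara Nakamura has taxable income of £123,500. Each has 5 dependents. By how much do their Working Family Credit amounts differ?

Elif (£663,175): Working Family Credit: base = 5 × £3,675 = £18,375. 4% of the £480,675 excess over £182,500 is £19,227 ≥ base, so the credit is £0.
Amara (£123,500): Working Family Credit: base = 5 × £3,675 = £18,375. £123,500 is at or below the £182,500 threshold, so the full £18,375 applies.
Difference: |£0 − £18,375| = £18,375.

£18,375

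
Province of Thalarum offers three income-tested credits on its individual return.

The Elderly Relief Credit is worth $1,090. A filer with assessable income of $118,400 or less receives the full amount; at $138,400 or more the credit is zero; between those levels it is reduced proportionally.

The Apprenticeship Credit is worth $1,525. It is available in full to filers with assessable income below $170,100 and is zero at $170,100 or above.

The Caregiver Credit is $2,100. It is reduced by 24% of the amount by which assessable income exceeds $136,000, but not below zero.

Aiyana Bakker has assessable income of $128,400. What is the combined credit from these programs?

Elderly Relief Credit: $128,400 is $10,000 into a $20,000 phase-out range, leaving 10,000/20,000 of the credit: $1,090 × 10,000/20,000 = $545.
Apprenticeship Credit: $128,400 is below the $170,100 cutoff, so the full $1,525 applies.
Caregiver Credit: $128,400 is at or below the $136,000 threshold, so the full $2,100 applies.
Total: $545 + $1,525 + $2,100 = $4,170.

$4,170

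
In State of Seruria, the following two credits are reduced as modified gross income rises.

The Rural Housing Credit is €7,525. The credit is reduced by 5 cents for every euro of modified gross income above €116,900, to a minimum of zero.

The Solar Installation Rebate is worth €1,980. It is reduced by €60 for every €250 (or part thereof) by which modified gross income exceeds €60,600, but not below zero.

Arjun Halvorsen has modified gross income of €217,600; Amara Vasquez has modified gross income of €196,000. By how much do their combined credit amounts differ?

Arjun (€217,600): Rural Housing Credit: 5% of the €100,700 excess over €116,900 is €5,035; credit = €7,525 − €5,035 = €2,490. Solar Installation Rebate: income exceeds €60,600 by €157,000 → 628 increments × €60 = €37,680 ≥ base, so the credit is €0. total €2,490 + €0 = €2,490
Amara (€196,000): Rural Housing Credit: 5% of the €79,100 excess over €116,900 is €3,955; credit = €7,525 − €3,955 = €3,570. Solar Installation Rebate: income exceeds €60,600 by €135,400 → 542 increments × €60 = €32,520 ≥ base, so the credit is €0. total €3,570 + €0 = €3,570
Difference: |€2,490 − €3,570| = €1,080.

€1,080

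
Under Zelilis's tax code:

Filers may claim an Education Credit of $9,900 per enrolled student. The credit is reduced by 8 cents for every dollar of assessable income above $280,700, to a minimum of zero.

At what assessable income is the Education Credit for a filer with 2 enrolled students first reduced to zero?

Full credit = 2 × $9,900 = $19,800.
The credit falls by 8% of each dollar above $280,700, so it reaches zero when the excess is $19,800 / 8% = $247,500: income = $280,700 + $247,500 = $528,200.

$528,200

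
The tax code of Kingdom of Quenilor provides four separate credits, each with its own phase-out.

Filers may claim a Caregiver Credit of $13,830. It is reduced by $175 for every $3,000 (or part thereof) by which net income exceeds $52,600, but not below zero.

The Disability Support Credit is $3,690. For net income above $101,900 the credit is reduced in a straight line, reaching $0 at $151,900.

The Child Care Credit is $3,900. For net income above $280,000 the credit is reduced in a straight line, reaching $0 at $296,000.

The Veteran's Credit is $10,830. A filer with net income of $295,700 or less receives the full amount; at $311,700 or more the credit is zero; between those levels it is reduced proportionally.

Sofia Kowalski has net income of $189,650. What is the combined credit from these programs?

$20,510

Caregiver Credit: income exceeds $52,600 by $137,050, which is 46 full-or-partial $3,000 increments; reduction = 46 × $175 = $8,050, leaving $5,780.
Disability Support Credit: $189,650 is at or above $151,900, so the credit is $0.
Child Care Credit: $189,650 is at or below the $280,000 threshold, so the full $3,900 applies.
Veteran's Credit: $189,650 is at or below the $295,700 threshold, so the full $10,830 applies.
Total: $5,780 + $0 + $3,900 + $10,830 = $20,510.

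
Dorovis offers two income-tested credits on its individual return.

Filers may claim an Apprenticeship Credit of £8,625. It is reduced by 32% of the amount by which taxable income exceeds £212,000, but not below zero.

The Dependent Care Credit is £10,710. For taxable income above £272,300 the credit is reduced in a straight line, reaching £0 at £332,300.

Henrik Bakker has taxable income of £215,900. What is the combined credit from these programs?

£18,087

Apprenticeship Credit: 32% of the £3,900 excess over £212,000 is £1,248; credit = £8,625 − £1,248 = £7,377.
Dependent Care Credit: £215,900 is at or below the £272,300 threshold, so the full £10,710 applies.
Total: £7,377 + £10,710 = £18,087.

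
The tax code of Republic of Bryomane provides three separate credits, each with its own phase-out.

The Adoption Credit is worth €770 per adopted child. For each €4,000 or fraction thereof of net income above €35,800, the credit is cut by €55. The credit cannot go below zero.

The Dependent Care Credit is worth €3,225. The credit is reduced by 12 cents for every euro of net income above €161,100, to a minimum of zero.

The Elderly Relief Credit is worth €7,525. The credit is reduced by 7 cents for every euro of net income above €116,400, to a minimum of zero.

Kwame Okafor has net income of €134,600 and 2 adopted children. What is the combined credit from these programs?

Adoption Credit: base = 2 × €770 = €1,540. income exceeds €35,800 by €98,800, which is 25 full-or-partial €4,000 increments; reduction = 25 × €55 = €1,375, leaving €165.
Dependent Care Credit: €134,600 is at or below the €161,100 threshold, so the full €3,225 applies.
Elderly Relief Credit: 7% of the €18,200 excess over €116,400 is €1,274; credit = €7,525 − €1,274 = €6,251.
Total: €165 + €3,225 + €6,251 = €9,641.

€9,641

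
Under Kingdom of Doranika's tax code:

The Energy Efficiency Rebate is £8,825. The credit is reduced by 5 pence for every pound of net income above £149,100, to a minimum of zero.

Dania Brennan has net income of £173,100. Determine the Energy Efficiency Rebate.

Energy Efficiency Rebate: 5% of the £24,000 excess over £149,100 is £1,200; credit = £8,825 − £1,200 = £7,625.

£7,625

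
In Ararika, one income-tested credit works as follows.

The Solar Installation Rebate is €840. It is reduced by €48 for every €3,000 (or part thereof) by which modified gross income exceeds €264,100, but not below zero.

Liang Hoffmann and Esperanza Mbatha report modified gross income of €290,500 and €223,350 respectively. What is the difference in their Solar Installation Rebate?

€432

Liang (€290,500): Solar Installation Rebate: income exceeds €264,100 by €26,400, which is 9 full-or-partial €3,000 increments; reduction = 9 × €48 = €432, leaving €408.
Esperanza (€223,350): Solar Installation Rebate: €223,350 is at or below the €264,100 threshold, so the full €840 applies.
Difference: |€408 − €840| = €432.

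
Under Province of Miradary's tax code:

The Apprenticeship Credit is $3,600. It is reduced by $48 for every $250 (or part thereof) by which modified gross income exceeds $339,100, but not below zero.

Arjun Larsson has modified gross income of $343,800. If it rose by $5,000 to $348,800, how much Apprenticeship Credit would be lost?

$960

At $343,800 — income exceeds $339,100 by $4,700, which is 19 full-or-partial $250 increments; reduction = 19 × $48 = $912, leaving $2,688.
At $348,800 — income exceeds $339,100 by $9,700, which is 39 full-or-partial $250 increments; reduction = 39 × $48 = $1,872, leaving $1,728.
Lost: $2,688 − $1,728 = $960.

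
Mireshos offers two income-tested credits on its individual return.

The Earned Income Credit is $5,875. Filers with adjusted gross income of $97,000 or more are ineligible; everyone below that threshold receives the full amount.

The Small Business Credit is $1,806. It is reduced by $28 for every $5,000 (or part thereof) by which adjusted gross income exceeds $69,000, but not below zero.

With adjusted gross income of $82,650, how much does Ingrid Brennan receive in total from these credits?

$7,597

Earned Income Credit: $82,650 is below the $97,000 cutoff, so the full $5,875 applies.
Small Business Credit: income exceeds $69,000 by $13,650, which is 3 full-or-partial $5,000 increments; reduction = 3 × $28 = $84, leaving $1,722.
Total: $5,875 + $1,722 = $7,597.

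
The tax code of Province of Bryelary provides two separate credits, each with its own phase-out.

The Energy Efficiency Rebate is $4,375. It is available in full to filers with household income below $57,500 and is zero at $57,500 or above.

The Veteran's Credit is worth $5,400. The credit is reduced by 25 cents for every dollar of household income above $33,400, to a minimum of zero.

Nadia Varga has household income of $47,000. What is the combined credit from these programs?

Energy Efficiency Rebate: $47,000 is below the $57,500 cutoff, so the full $4,375 applies.
Veteran's Credit: 25% of the $13,600 excess over $33,400 is $3,400; credit = $5,400 − $3,400 = $2,000.
Total: $4,375 + $2,000 = $6,375.

$6,375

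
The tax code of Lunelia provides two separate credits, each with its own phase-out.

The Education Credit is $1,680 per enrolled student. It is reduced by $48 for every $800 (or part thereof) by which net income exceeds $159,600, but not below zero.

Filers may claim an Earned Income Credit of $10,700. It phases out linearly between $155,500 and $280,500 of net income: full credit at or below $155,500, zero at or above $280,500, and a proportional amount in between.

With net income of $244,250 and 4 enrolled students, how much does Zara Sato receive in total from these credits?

Education Credit: base = 4 × $1,680 = $6,720. income exceeds $159,600 by $84,650, which is 106 full-or-partial $800 increments; reduction = 106 × $48 = $5,088, leaving $1,632.
Earned Income Credit: $244,250 is $88,750 into a $125,000 phase-out range, leaving 36,250/125,000 of the credit: $10,700 × 36,250/125,000 = $3,103.
Total: $1,632 + $3,103 = $4,735.

$4,735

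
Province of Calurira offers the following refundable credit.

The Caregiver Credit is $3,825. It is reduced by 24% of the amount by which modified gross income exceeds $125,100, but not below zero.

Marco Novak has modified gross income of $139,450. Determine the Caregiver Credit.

$381

Caregiver Credit: 24% of the $14,350 excess over $125,100 is $3,444; credit = $3,825 − $3,444 = $381.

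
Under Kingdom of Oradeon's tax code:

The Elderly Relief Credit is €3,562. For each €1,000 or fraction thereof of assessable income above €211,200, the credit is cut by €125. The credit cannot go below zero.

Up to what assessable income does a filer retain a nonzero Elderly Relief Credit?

€239,200

After 28 increments the reduction is 28 × €125 = €3,500, leaving €62; one more increment wipes it out. Increment 28 ends at excess 28 × €1,000 = €28,000, so the highest qualifying income is €211,200 + €28,000 = €239,200.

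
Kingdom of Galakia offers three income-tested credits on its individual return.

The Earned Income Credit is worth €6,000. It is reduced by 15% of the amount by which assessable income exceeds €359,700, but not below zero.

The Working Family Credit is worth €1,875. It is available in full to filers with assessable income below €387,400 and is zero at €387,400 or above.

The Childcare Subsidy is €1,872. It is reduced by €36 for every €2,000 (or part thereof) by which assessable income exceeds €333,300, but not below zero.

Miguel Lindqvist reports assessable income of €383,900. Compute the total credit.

€5,181

Earned Income Credit: 15% of the €24,200 excess over €359,700 is €3,630; credit = €6,000 − €3,630 = €2,370.
Working Family Credit: €383,900 is below the €387,400 cutoff, so the full €1,875 applies.
Childcare Subsidy: income exceeds €333,300 by €50,600, which is 26 full-or-partial €2,000 increments; reduction = 26 × €36 = €936, leaving €936.
Total: €2,370 + €1,875 + €936 = €5,181.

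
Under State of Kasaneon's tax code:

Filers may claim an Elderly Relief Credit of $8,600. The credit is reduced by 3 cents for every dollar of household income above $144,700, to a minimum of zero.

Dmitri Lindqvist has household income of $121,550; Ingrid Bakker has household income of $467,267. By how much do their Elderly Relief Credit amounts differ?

$8,600

Dmitri ($121,550): Elderly Relief Credit: $121,550 is at or below the $144,700 threshold, so the full $8,600 applies.
Ingrid ($467,267): Elderly Relief Credit: 3% of the $322,567 excess over $144,700 is $9,677.01 ≥ base, so the credit is $0.
Difference: |$8,600 − $0| = $8,600.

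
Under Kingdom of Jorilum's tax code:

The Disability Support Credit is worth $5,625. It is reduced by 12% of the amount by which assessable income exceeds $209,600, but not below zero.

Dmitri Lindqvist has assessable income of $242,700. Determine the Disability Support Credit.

$1,653

Disability Support Credit: 12% of the $33,100 excess over $209,600 is $3,972; credit = $5,625 − $3,972 = $1,653.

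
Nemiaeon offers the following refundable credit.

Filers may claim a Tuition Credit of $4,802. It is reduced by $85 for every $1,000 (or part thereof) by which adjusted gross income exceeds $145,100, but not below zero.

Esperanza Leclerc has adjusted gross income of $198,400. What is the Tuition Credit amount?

Tuition Credit: income exceeds $145,100 by $53,300, which is 54 full-or-partial $1,000 increments; reduction = 54 × $85 = $4,590, leaving $212.

$212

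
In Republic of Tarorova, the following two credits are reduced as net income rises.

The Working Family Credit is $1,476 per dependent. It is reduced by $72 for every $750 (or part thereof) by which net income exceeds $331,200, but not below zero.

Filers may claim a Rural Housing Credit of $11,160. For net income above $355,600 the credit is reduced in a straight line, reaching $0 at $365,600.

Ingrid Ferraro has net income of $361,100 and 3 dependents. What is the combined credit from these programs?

$6,570

Working Family Credit: base = 3 × $1,476 = $4,428. income exceeds $331,200 by $29,900, which is 40 full-or-partial $750 increments; reduction = 40 × $72 = $2,880, leaving $1,548.
Rural Housing Credit: $361,100 is $5,500 into a $10,000 phase-out range, leaving 4,500/10,000 of the credit: $11,160 × 4,500/10,000 = $5,022.
Total: $1,548 + $5,022 = $6,570.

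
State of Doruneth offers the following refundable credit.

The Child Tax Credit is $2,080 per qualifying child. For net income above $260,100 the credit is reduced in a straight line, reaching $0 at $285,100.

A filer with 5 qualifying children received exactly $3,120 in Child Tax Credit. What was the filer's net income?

$277,600

Full credit = 5 × $2,080 = $10,400.
$3,120 is 3,120/10,400 of the full $10,400, so 7,280/10,400 of the $25,000 range has been used: income = $260,100 + $25,000 × 7,280/10,400 = $277,600.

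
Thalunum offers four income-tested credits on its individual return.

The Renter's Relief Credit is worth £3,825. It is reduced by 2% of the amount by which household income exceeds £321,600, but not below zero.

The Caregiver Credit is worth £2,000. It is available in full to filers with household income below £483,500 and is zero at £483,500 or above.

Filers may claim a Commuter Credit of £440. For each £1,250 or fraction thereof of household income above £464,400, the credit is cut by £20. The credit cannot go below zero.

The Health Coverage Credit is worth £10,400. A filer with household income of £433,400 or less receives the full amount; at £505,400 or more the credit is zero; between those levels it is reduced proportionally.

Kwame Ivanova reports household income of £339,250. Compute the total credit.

£16,312

Renter's Relief Credit: 2% of the £17,650 excess over £321,600 is £353; credit = £3,825 − £353 = £3,472.
Caregiver Credit: £339,250 is below the £483,500 cutoff, so the full £2,000 applies.
Commuter Credit: £339,250 is at or below the £464,400 threshold, so the full £440 applies.
Health Coverage Credit: £339,250 is at or below the £433,400 threshold, so the full £10,400 applies.
Total: £3,472 + £2,000 + £440 + £10,400 = £16,312.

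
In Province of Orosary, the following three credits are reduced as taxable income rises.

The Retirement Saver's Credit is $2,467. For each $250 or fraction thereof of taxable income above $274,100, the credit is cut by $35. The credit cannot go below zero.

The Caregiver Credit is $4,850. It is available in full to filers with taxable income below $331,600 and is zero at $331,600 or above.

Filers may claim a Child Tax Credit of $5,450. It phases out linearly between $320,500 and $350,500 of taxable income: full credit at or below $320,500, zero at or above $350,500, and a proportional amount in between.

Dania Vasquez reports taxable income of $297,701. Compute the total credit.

Retirement Saver's Credit: income exceeds $274,100 by $23,601 → 95 increments × $35 = $3,325 ≥ base, so the credit is $0.
Caregiver Credit: $297,701 is below the $331,600 cutoff, so the full $4,850 applies.
Child Tax Credit: $297,701 is at or below the $320,500 threshold, so the full $5,450 applies.
Total: $0 + $4,850 + $5,450 = $10,300.

$10,300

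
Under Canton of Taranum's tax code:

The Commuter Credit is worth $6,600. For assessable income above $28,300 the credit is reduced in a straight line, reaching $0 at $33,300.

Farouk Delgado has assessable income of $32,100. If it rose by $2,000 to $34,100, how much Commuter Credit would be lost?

At $32,100 — $32,100 is $3,800 into a $5,000 phase-out range, leaving 1,200/5,000 of the credit: $6,600 × 1,200/5,000 = $1,584.
At $34,100 — $34,100 is at or above $33,300, so the credit is $0.
Lost: $1,584 − $0 = $1,584.

$1,584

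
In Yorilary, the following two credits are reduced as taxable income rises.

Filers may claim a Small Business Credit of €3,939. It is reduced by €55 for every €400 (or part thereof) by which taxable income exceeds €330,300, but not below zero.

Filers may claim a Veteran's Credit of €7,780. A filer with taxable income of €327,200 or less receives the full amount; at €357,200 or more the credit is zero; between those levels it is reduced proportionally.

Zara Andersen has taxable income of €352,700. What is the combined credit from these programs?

€2,026

Small Business Credit: income exceeds €330,300 by €22,400, which is 56 full-or-partial €400 increments; reduction = 56 × €55 = €3,080, leaving €859.
Veteran's Credit: €352,700 is €25,500 into a €30,000 phase-out range, leaving 4,500/30,000 of the credit: €7,780 × 4,500/30,000 = €1,167.
Total: €859 + €1,167 = €2,026.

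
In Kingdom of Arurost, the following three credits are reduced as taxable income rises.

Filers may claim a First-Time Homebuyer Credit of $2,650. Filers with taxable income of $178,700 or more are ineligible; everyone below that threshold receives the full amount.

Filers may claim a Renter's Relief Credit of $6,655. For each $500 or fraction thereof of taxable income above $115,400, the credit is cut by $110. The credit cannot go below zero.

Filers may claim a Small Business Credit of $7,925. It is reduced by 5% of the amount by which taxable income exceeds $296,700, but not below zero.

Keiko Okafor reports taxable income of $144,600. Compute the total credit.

First-Time Homebuyer Credit: $144,600 is below the $178,700 cutoff, so the full $2,650 applies.
Renter's Relief Credit: income exceeds $115,400 by $29,200, which is 59 full-or-partial $500 increments; reduction = 59 × $110 = $6,490, leaving $165.
Small Business Credit: $144,600 is at or below the $296,700 threshold, so the full $7,925 applies.
Total: $2,650 + $165 + $7,925 = $10,740.

$10,740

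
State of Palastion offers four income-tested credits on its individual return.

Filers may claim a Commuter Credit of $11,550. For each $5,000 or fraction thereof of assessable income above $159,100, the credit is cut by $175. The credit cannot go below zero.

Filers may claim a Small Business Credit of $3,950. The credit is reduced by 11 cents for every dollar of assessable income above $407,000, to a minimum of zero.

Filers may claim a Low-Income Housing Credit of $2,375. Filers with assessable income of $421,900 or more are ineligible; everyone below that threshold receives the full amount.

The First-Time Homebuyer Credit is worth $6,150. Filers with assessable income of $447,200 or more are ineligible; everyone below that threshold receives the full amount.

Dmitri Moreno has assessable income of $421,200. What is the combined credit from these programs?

Commuter Credit: income exceeds $159,100 by $262,100, which is 53 full-or-partial $5,000 increments; reduction = 53 × $175 = $9,275, leaving $2,275.
Small Business Credit: 11% of the $14,200 excess over $407,000 is $1,562; credit = $3,950 − $1,562 = $2,388.
Low-Income Housing Credit: $421,200 is below the $421,900 cutoff, so the full $2,375 applies.
First-Time Homebuyer Credit: $421,200 is below the $447,200 cutoff, so the full $6,150 applies.
Total: $2,275 + $2,388 + $2,375 + $6,150 = $13,188.

$13,188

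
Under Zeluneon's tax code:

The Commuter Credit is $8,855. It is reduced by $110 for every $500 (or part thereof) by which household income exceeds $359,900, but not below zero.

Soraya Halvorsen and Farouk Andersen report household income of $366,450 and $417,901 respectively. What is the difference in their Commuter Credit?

Soraya ($366,450): Commuter Credit: income exceeds $359,900 by $6,550, which is 14 full-or-partial $500 increments; reduction = 14 × $110 = $1,540, leaving $7,315.
Farouk ($417,901): Commuter Credit: income exceeds $359,900 by $58,001 → 117 increments × $110 = $12,870 ≥ base, so the credit is $0.
Difference: |$7,315 − $0| = $7,315.

$7,315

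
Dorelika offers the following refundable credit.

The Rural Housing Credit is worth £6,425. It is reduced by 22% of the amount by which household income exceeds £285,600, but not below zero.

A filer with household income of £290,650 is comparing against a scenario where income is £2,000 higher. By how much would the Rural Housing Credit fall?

At £290,650 — 22% of the £5,050 excess over £285,600 is £1,111; credit = £6,425 − £1,111 = £5,314.
At £292,650 — 22% of the £7,050 excess over £285,600 is £1,551; credit = £6,425 − £1,551 = £4,874.
Lost: £5,314 − £4,874 = £440.

£440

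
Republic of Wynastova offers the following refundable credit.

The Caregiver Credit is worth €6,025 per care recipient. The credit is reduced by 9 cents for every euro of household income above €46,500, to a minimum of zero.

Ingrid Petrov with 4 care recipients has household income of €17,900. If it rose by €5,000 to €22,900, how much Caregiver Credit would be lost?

At €17,900 — base = 4 × €6,025 = €24,100. €17,900 is at or below the €46,500 threshold, so the full €24,100 applies.
At €22,900 — base = 4 × €6,025 = €24,100. €22,900 is at or below the €46,500 threshold, so the full €24,100 applies.
Lost: €24,100 − €24,100 = €0.

€0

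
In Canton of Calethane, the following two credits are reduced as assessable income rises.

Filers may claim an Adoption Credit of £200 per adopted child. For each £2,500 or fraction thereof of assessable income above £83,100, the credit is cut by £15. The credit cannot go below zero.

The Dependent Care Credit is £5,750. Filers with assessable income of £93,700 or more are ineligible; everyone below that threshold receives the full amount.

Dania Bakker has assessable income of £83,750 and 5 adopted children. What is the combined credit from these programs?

£6,735

Adoption Credit: base = 5 × £200 = £1,000. income exceeds £83,100 by £650, which is 1 full-or-partial £2,500 increment; reduction = 1 × £15 = £15, leaving £985.
Dependent Care Credit: £83,750 is below the £93,700 cutoff, so the full £5,750 applies.
Total: £985 + £5,750 = £6,735.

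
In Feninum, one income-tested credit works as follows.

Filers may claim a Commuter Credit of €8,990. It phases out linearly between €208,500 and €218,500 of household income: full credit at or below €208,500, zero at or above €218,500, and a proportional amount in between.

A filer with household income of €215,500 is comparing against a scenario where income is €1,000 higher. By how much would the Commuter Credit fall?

€899

At €215,500 — €215,500 is €7,000 into a €10,000 phase-out range, leaving 3,000/10,000 of the credit: €8,990 × 3,000/10,000 = €2,697.
At €216,500 — €216,500 is €8,000 into a €10,000 phase-out range, leaving 2,000/10,000 of the credit: €8,990 × 2,000/10,000 = €1,798.
Lost: €2,697 − €1,798 = €899.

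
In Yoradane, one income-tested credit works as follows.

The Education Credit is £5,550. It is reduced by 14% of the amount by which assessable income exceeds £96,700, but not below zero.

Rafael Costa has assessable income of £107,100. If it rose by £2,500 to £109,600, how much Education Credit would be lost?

£350

At £107,100 — 14% of the £10,400 excess over £96,700 is £1,456; credit = £5,550 − £1,456 = £4,094.
At £109,600 — 14% of the £12,900 excess over £96,700 is £1,806; credit = £5,550 − £1,806 = £3,744.
Lost: £4,094 − £3,744 = £350.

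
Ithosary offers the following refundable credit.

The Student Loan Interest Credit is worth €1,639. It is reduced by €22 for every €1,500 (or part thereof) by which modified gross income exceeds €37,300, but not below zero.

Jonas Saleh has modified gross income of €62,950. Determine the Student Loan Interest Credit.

€1,243

Student Loan Interest Credit: income exceeds €37,300 by €25,650, which is 18 full-or-partial €1,500 increments; reduction = 18 × €22 = €396, leaving €1,243.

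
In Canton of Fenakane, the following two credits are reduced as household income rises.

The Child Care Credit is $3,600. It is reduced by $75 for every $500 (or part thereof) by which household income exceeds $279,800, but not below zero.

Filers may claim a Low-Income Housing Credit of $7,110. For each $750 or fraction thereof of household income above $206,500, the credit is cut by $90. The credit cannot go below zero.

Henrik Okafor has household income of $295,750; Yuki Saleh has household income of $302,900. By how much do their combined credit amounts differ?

$1,125

Henrik ($295,750): Child Care Credit: income exceeds $279,800 by $15,950, which is 32 full-or-partial $500 increments; reduction = 32 × $75 = $2,400, leaving $1,200. Low-Income Housing Credit: income exceeds $206,500 by $89,250 → 119 increments × $90 = $10,710 ≥ base, so the credit is $0. total $1,200 + $0 = $1,200
Yuki ($302,900): Child Care Credit: income exceeds $279,800 by $23,100, which is 47 full-or-partial $500 increments; reduction = 47 × $75 = $3,525, leaving $75. Low-Income Housing Credit: income exceeds $206,500 by $96,400 → 129 increments × $90 = $11,610 ≥ base, so the credit is $0. total $75 + $0 = $75
Difference: |$1,200 − $75| = $1,125.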